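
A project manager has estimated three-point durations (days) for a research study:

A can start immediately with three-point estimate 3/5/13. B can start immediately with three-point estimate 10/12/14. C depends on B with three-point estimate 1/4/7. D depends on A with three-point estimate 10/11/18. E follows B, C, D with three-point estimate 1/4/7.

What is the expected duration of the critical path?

te_A = (3 + 4·5 + 13)/6 = 36/6 = 6
te_B = (10 + 4·12 + 14)/6 = 72/6 = 12
te_C = (1 + 4·4 + 7)/6 = 24/6 = 4
te_D = (10 + 4·11 + 18)/6 = 72/6 = 12
te_E = (1 + 4·4 + 7)/6 = 24/6 = 4

Forward pass:
ES_A = 0; EF_A = 6
ES_B = 0; EF_B = 12
ES_C = 12; EF_C = 12+4 = 16
ES_D = 6; EF_D = 6+12 = 18
ES_E = max(EF_B=12, EF_C=16, EF_D=18) = 18; EF_E = 18+4 = 22
Expected project duration μ = 22 days. Critical path: A → D → E.

22 days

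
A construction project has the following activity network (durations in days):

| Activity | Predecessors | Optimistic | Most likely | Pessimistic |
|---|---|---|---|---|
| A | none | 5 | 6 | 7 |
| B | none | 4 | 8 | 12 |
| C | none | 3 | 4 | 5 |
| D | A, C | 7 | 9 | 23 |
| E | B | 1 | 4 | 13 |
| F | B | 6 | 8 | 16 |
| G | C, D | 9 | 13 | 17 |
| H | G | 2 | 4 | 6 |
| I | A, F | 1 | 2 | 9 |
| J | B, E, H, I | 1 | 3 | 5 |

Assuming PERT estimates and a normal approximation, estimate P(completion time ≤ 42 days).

te_A = (5 + 4·6 + 7)/6 = 36/6 = 6; σ²_A = ((7−5)/6)² = 0.111
te_B = (4 + 4·8 + 12)/6 = 48/6 = 8; σ²_B = ((12−4)/6)² = 1.778
te_C = (3 + 4·4 + 5)/6 = 24/6 = 4; σ²_C = ((5−3)/6)² = 0.111
te_D = (7 + 4·9 + 23)/6 = 66/6 = 11; σ²_D = ((23−7)/6)² = 7.111
te_E = (1 + 4·4 + 13)/6 = 30/6 = 5; σ²_E = ((13−1)/6)² = 4.000
te_F = (6 + 4·8 + 16)/6 = 54/6 = 9; σ²_F = ((16−6)/6)² = 2.778
te_G = (9 + 4·13 + 17)/6 = 78/6 = 13; σ²_G = ((17−9)/6)² = 1.778
te_H = (2 + 4·4 + 6)/6 = 24/6 = 4; σ²_H = ((6−2)/6)² = 0.444
te_I = (1 + 4·2 + 9)/6 = 18/6 = 3; σ²_I = ((9−1)/6)² = 1.778
te_J = (1 + 4·3 + 5)/6 = 18/6 = 3; σ²_J = ((5−1)/6)² = 0.444

Forward pass:
ES_A = 0; EF_A = 6
ES_B = 0; EF_B = 8
ES_C = 0; EF_C = 4
ES_D = max(EF_A=6, EF_C=4) = 6; EF_D = 6+11 = 17
ES_E = 8; EF_E = 8+5 = 13
ES_F = 8; EF_F = 8+9 = 17
ES_G = max(EF_C=4, EF_D=17) = 17; EF_G = 17+13 = 30
ES_H = 30; EF_H = 30+4 = 34
ES_I = max(EF_A=6, EF_F=17) = 17; EF_I = 17+3 = 20
ES_J = max(EF_B=8, EF_E=13, EF_H=34, EF_I=20) = 34; EF_J = 34+3 = 37
Expected project duration μ = 37 days. Critical path: A → D → G → H → J.

Variance along critical path = 0.111 + 7.111 + 1.778 + 0.444 + 0.444 = 9.889; σ = √9.889 = 3.145 days.
Z = (42 − 37) / 3.145 = 1.590
P(T ≤ 42) = Φ(1.590) ≈ 0.944

0.944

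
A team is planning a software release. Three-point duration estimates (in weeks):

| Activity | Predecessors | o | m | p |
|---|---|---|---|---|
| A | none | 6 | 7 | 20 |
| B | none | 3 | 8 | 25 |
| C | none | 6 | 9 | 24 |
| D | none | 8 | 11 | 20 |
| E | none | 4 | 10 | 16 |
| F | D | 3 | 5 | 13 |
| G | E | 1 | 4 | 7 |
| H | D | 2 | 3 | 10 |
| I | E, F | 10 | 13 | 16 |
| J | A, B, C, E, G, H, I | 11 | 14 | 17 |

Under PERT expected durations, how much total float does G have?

17 weeks

te_A = (6 + 4·7 + 20)/6 = 54/6 = 9
te_B = (3 + 4·8 + 25)/6 = 60/6 = 10
te_C = (6 + 4·9 + 24)/6 = 66/6 = 11
te_D = (8 + 4·11 + 20)/6 = 72/6 = 12
te_E = (4 + 4·10 + 16)/6 = 60/6 = 10
te_F = (3 + 4·5 + 13)/6 = 36/6 = 6
te_G = (1 + 4·4 + 7)/6 = 24/6 = 4
te_H = (2 + 4·3 + 10)/6 = 24/6 = 4
te_I = (10 + 4·13 + 16)/6 = 78/6 = 13
te_J = (11 + 4·14 + 17)/6 = 84/6 = 14

Forward pass:
ES_A = 0; EF_A = 9
ES_B = 0; EF_B = 10
ES_C = 0; EF_C = 11
ES_D = 0; EF_D = 12
ES_E = 0; EF_E = 10
ES_F = 12; EF_F = 12+6 = 18
ES_G = 10; EF_G = 10+4 = 14
ES_H = 12; EF_H = 12+4 = 16
ES_I = max(EF_E=10, EF_F=18) = 18; EF_I = 18+13 = 31
ES_J = max(EF_A=9, EF_B=10, EF_C=11, EF_E=10, EF_G=14, EF_H=16, EF_I=31) = 31; EF_J = 31+14 = 45
Expected project duration μ = 45 weeks. Critical path: D → F → I → J.

Backward pass:
LF_J = 45; LS_J = 45−14 = 31
LF_I = LS_J = 31; LS_I = 31−13 = 18
LF_H = LS_J = 31; LS_H = 31−4 = 27
LF_G = LS_J = 31; LS_G = 31−4 = 27
LF_F = LS_I = 18; LS_F = 18−6 = 12
LF_E = min(LS_G=27, LS_I=18, LS_J=31) = 18; LS_E = 18−10 = 8
LF_D = min(LS_F=12, LS_H=27) = 12; LS_D = 12−12 = 0
LF_C = LS_J = 31; LS_C = 31−11 = 20
LF_B = LS_J = 31; LS_B = 31−10 = 21
LF_A = LS_J = 31; LS_A = 31−9 = 22
Slack_G = LS_G − ES_G = 27 − 10 = 17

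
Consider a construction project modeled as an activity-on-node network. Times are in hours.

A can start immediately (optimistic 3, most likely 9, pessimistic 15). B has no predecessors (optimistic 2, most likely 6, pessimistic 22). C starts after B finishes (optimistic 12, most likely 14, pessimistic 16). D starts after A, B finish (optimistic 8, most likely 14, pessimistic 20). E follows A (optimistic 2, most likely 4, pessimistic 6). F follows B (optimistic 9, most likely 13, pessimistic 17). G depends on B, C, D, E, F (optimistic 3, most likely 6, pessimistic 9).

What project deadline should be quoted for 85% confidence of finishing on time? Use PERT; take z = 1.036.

te_A = (3 + 4·9 + 15)/6 = 54/6 = 9; σ²_A = ((15−3)/6)² = 4.000
te_B = (2 + 4·6 + 22)/6 = 48/6 = 8; σ²_B = ((22−2)/6)² = 11.111
te_C = (12 + 4·14 + 16)/6 = 84/6 = 14; σ²_C = ((16−12)/6)² = 0.444
te_D = (8 + 4·14 + 20)/6 = 84/6 = 14; σ²_D = ((20−8)/6)² = 4.000
te_E = (2 + 4·4 + 6)/6 = 24/6 = 4; σ²_E = ((6−2)/6)² = 0.444
te_F = (9 + 4·13 + 17)/6 = 78/6 = 13; σ²_F = ((17−9)/6)² = 1.778
te_G = (3 + 4·6 + 9)/6 = 36/6 = 6; σ²_G = ((9−3)/6)² = 1.000

Forward pass:
ES_A = 0; EF_A = 9
ES_B = 0; EF_B = 8
ES_C = 8; EF_C = 8+14 = 22
ES_D = max(EF_A=9, EF_B=8) = 9; EF_D = 9+14 = 23
ES_E = 9; EF_E = 9+4 = 13
ES_F = 8; EF_F = 8+13 = 21
ES_G = max(EF_B=8, EF_C=22, EF_D=23, EF_E=13, EF_F=21) = 23; EF_G = 23+6 = 29
Expected project duration μ = 29 hours. Critical path: A → D → G.

Variance along critical path = 4.000 + 4.000 + 1.000 = 9.000; σ = 3.000 hours.
D = μ + z·σ = 29 + 1.036·3.000 = 32.1 hours

32.1 hours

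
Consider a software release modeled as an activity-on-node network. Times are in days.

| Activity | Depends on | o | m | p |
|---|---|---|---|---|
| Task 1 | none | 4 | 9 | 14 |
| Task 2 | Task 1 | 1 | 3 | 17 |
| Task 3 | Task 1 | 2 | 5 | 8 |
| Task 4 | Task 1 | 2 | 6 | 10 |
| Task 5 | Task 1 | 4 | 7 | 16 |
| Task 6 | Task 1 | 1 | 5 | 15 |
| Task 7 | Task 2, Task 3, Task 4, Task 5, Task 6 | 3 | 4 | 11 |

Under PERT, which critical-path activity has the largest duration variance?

te_Task 1 = (4 + 4·9 + 14)/6 = 54/6 = 9; σ²_Task 1 = ((14−4)/6)² = 2.778
te_Task 2 = (1 + 4·3 + 17)/6 = 30/6 = 5; σ²_Task 2 = ((17−1)/6)² = 7.111
te_Task 3 = (2 + 4·5 + 8)/6 = 30/6 = 5; σ²_Task 3 = ((8−2)/6)² = 1.000
te_Task 4 = (2 + 4·6 + 10)/6 = 36/6 = 6; σ²_Task 4 = ((10−2)/6)² = 1.778
te_Task 5 = (4 + 4·7 + 16)/6 = 48/6 = 8; σ²_Task 5 = ((16−4)/6)² = 4.000
te_Task 6 = (1 + 4·5 + 15)/6 = 36/6 = 6; σ²_Task 6 = ((15−1)/6)² = 5.444
te_Task 7 = (3 + 4·4 + 11)/6 = 30/6 = 5; σ²_Task 7 = ((11−3)/6)² = 1.778

Forward pass:
ES_Task 1 = 0; EF_Task 1 = 9
ES_Task 2 = 9; EF_Task 2 = 9+5 = 14
ES_Task 3 = 9; EF_Task 3 = 9+5 = 14
ES_Task 4 = 9; EF_Task 4 = 9+6 = 15
ES_Task 5 = 9; EF_Task 5 = 9+8 = 17
ES_Task 6 = 9; EF_Task 6 = 9+6 = 15
ES_Task 7 = max(EF_Task 2=14, EF_Task 3=14, EF_Task 4=15, EF_Task 5=17, EF_Task 6=15) = 17; EF_Task 7 = 17+5 = 22
Expected project duration μ = 22 days. Critical path: Task 1 → Task 5 → Task 7.

Variances on critical path: σ²_Task 1=2.778, σ²_Task 5=4.000, σ²_Task 7=1.778.
Largest is σ²_Task 5 = 4.000.

Task 5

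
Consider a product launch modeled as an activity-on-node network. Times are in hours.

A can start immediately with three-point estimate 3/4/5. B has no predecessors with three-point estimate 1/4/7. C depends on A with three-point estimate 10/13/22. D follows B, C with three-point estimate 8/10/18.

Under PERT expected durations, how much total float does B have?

te_A = (3 + 4·4 + 5)/6 = 24/6 = 4
te_B = (1 + 4·4 + 7)/6 = 24/6 = 4
te_C = (10 + 4·13 + 22)/6 = 84/6 = 14
te_D = (8 + 4·10 + 18)/6 = 66/6 = 11

Forward pass:
ES_A = 0; EF_A = 4
ES_B = 0; EF_B = 4
ES_C = 4; EF_C = 4+14 = 18
ES_D = max(EF_B=4, EF_C=18) = 18; EF_D = 18+11 = 29
Expected project duration μ = 29 hours. Critical path: A → C → D.

Backward pass:
LF_D = 29; LS_D = 29−11 = 18
LF_C = LS_D = 18; LS_C = 18−14 = 4
LF_B = LS_D = 18; LS_B = 18−4 = 14
LF_A = LS_C = 4; LS_A = 4−4 = 0
Slack_B = LS_B − ES_B = 14 − 0 = 14

14 hours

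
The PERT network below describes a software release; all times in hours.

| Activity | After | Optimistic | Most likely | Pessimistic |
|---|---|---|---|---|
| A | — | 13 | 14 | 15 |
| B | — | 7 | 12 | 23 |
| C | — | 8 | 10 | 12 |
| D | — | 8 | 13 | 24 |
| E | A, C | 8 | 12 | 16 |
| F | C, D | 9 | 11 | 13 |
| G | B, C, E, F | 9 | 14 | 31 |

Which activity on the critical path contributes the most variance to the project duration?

te_A = (13 + 4·14 + 15)/6 = 84/6 = 14; σ²_A = ((15−13)/6)² = 0.111
te_B = (7 + 4·12 + 23)/6 = 78/6 = 13; σ²_B = ((23−7)/6)² = 7.111
te_C = (8 + 4·10 + 12)/6 = 60/6 = 10; σ²_C = ((12−8)/6)² = 0.444
te_D = (8 + 4·13 + 24)/6 = 84/6 = 14; σ²_D = ((24−8)/6)² = 7.111
te_E = (8 + 4·12 + 16)/6 = 72/6 = 12; σ²_E = ((16−8)/6)² = 1.778
te_F = (9 + 4·11 + 13)/6 = 66/6 = 11; σ²_F = ((13−9)/6)² = 0.444
te_G = (9 + 4·14 + 31)/6 = 96/6 = 16; σ²_G = ((31−9)/6)² = 13.444

Forward pass:
ES_A = 0; EF_A = 14
ES_B = 0; EF_B = 13
ES_C = 0; EF_C = 10
ES_D = 0; EF_D = 14
ES_E = max(EF_A=14, EF_C=10) = 14; EF_E = 14+12 = 26
ES_F = max(EF_C=10, EF_D=14) = 14; EF_F = 14+11 = 25
ES_G = max(EF_B=13, EF_C=10, EF_E=26, EF_F=25) = 26; EF_G = 26+16 = 42
Expected project duration μ = 42 hours. Critical path: A → E → G.

Variances on critical path: σ²_A=0.111, σ²_E=1.778, σ²_G=13.444.
Largest is σ²_G = 13.444.

G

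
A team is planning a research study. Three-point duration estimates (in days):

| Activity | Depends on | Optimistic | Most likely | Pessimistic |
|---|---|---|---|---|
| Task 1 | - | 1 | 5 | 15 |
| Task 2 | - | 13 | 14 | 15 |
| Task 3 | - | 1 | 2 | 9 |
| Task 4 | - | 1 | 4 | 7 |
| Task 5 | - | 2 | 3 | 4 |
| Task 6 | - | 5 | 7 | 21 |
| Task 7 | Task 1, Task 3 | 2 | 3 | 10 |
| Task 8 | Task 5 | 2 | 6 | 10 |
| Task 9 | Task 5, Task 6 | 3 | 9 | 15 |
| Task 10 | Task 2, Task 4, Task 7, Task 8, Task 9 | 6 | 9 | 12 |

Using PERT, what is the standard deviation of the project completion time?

3.48 days

te_Task 1 = (1 + 4·5 + 15)/6 = 36/6 = 6; σ²_Task 1 = ((15−1)/6)² = 5.444
te_Task 2 = (13 + 4·14 + 15)/6 = 84/6 = 14; σ²_Task 2 = ((15−13)/6)² = 0.111
te_Task 3 = (1 + 4·2 + 9)/6 = 18/6 = 3; σ²_Task 3 = ((9−1)/6)² = 1.778
te_Task 4 = (1 + 4·4 + 7)/6 = 24/6 = 4; σ²_Task 4 = ((7−1)/6)² = 1.000
te_Task 5 = (2 + 4·3 + 4)/6 = 18/6 = 3; σ²_Task 5 = ((4−2)/6)² = 0.111
te_Task 6 = (5 + 4·7 + 21)/6 = 54/6 = 9; σ²_Task 6 = ((21−5)/6)² = 7.111
te_Task 7 = (2 + 4·3 + 10)/6 = 24/6 = 4; σ²_Task 7 = ((10−2)/6)² = 1.778
te_Task 8 = (2 + 4·6 + 10)/6 = 36/6 = 6; σ²_Task 8 = ((10−2)/6)² = 1.778
te_Task 9 = (3 + 4·9 + 15)/6 = 54/6 = 9; σ²_Task 9 = ((15−3)/6)² = 4.000
te_Task 10 = (6 + 4·9 + 12)/6 = 54/6 = 9; σ²_Task 10 = ((12−6)/6)² = 1.000

Forward pass:
ES_Task 1 = 0; EF_Task 1 = 6
ES_Task 2 = 0; EF_Task 2 = 14
ES_Task 3 = 0; EF_Task 3 = 3
ES_Task 4 = 0; EF_Task 4 = 4
ES_Task 5 = 0; EF_Task 5 = 3
ES_Task 6 = 0; EF_Task 6 = 9
ES_Task 7 = max(EF_Task 1=6, EF_Task 3=3) = 6; EF_Task 7 = 6+4 = 10
ES_Task 8 = 3; EF_Task 8 = 3+6 = 9
ES_Task 9 = max(EF_Task 5=3, EF_Task 6=9) = 9; EF_Task 9 = 9+9 = 18
ES_Task 10 = max(EF_Task 2=14, EF_Task 4=4, EF_Task 7=10, EF_Task 8=9, EF_Task 9=18) = 18; EF_Task 10 = 18+9 = 27
Expected project duration μ = 27 days. Critical path: Task 6 → Task 9 → Task 10.

Variance along critical path = 7.111 + 4.000 + 1.000 = 12.111
σ = √12.111 = 3.480 days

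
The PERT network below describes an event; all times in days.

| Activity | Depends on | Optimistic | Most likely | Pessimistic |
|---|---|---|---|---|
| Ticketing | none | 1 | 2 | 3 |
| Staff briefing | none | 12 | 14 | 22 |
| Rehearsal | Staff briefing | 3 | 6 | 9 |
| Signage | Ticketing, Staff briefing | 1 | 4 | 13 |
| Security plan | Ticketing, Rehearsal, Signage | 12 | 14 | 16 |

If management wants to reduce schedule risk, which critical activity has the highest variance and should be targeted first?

te_Ticketing = (1 + 4·2 + 3)/6 = 12/6 = 2; σ²_Ticketing = ((3−1)/6)² = 0.111
te_Staff briefing = (12 + 4·14 + 22)/6 = 90/6 = 15; σ²_Staff briefing = ((22−12)/6)² = 2.778
te_Rehearsal = (3 + 4·6 + 9)/6 = 36/6 = 6; σ²_Rehearsal = ((9−3)/6)² = 1.000
te_Signage = (1 + 4·4 + 13)/6 = 30/6 = 5; σ²_Signage = ((13−1)/6)² = 4.000
te_Security plan = (12 + 4·14 + 16)/6 = 84/6 = 14; σ²_Security plan = ((16−12)/6)² = 0.444

Forward pass:
ES_Ticketing = 0; EF_Ticketing = 2
ES_Staff briefing = 0; EF_Staff briefing = 15
ES_Rehearsal = 15; EF_Rehearsal = 15+6 = 21
ES_Signage = max(EF_Ticketing=2, EF_Staff briefing=15) = 15; EF_Signage = 15+5 = 20
ES_Security plan = max(EF_Ticketing=2, EF_Rehearsal=21, EF_Signage=20) = 21; EF_Security plan = 21+14 = 35
Expected project duration μ = 35 days. Critical path: Staff briefing → Rehearsal → Security plan.

Variances on critical path: σ²_Staff briefing=2.778, σ²_Rehearsal=1.000, σ²_Security plan=0.444.
Largest is σ²_Staff briefing = 2.778.

Staff briefing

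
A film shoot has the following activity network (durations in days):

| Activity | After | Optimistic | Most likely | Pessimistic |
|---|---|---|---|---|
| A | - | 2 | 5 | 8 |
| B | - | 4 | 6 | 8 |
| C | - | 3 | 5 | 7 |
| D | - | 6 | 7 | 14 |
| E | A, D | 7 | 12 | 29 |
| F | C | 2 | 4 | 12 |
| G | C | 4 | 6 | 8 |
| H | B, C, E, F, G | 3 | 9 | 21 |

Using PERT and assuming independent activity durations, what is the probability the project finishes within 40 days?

te_A = (2 + 4·5 + 8)/6 = 30/6 = 5; σ²_A = ((8−2)/6)² = 1.000
te_B = (4 + 4·6 + 8)/6 = 36/6 = 6; σ²_B = ((8−4)/6)² = 0.444
te_C = (3 + 4·5 + 7)/6 = 30/6 = 5; σ²_C = ((7−3)/6)² = 0.444
te_D = (6 + 4·7 + 14)/6 = 48/6 = 8; σ²_D = ((14−6)/6)² = 1.778
te_E = (7 + 4·12 + 29)/6 = 84/6 = 14; σ²_E = ((29−7)/6)² = 13.444
te_F = (2 + 4·4 + 12)/6 = 30/6 = 5; σ²_F = ((12−2)/6)² = 2.778
te_G = (4 + 4·6 + 8)/6 = 36/6 = 6; σ²_G = ((8−4)/6)² = 0.444
te_H = (3 + 4·9 + 21)/6 = 60/6 = 10; σ²_H = ((21−3)/6)² = 9.000

Forward pass:
ES_A = 0; EF_A = 5
ES_B = 0; EF_B = 6
ES_C = 0; EF_C = 5
ES_D = 0; EF_D = 8
ES_E = max(EF_A=5, EF_D=8) = 8; EF_E = 8+14 = 22
ES_F = 5; EF_F = 5+5 = 10
ES_G = 5; EF_G = 5+6 = 11
ES_H = max(EF_B=6, EF_C=5, EF_E=22, EF_F=10, EF_G=11) = 22; EF_H = 22+10 = 32
Expected project duration μ = 32 days. Critical path: D → E → H.

Variance along critical path = 1.778 + 13.444 + 9.000 = 24.222; σ = √24.222 = 4.922 days.
Z = (40 − 32) / 4.922 = 1.625
P(T ≤ 40) = Φ(1.625) ≈ 0.948

0.948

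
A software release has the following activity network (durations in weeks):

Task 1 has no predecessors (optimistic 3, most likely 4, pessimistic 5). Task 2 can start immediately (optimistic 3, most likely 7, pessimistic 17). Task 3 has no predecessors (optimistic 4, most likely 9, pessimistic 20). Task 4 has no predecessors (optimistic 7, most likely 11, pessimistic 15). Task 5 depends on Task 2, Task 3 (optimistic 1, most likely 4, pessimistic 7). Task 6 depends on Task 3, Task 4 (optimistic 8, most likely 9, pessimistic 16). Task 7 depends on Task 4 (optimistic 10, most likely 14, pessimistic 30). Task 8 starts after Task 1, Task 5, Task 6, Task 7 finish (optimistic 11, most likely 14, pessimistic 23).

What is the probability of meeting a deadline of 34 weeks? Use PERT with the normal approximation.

0.026

te_Task 1 = (3 + 4·4 + 5)/6 = 24/6 = 4; σ²_Task 1 = ((5−3)/6)² = 0.111
te_Task 2 = (3 + 4·7 + 17)/6 = 48/6 = 8; σ²_Task 2 = ((17−3)/6)² = 5.444
te_Task 3 = (4 + 4·9 + 20)/6 = 60/6 = 10; σ²_Task 3 = ((20−4)/6)² = 7.111
te_Task 4 = (7 + 4·11 + 15)/6 = 66/6 = 11; σ²_Task 4 = ((15−7)/6)² = 1.778
te_Task 5 = (1 + 4·4 + 7)/6 = 24/6 = 4; σ²_Task 5 = ((7−1)/6)² = 1.000
te_Task 6 = (8 + 4·9 + 16)/6 = 60/6 = 10; σ²_Task 6 = ((16−8)/6)² = 1.778
te_Task 7 = (10 + 4·14 + 30)/6 = 96/6 = 16; σ²_Task 7 = ((30−10)/6)² = 11.111
te_Task 8 = (11 + 4·14 + 23)/6 = 90/6 = 15; σ²_Task 8 = ((23−11)/6)² = 4.000

Forward pass:
ES_Task 1 = 0; EF_Task 1 = 4
ES_Task 2 = 0; EF_Task 2 = 8
ES_Task 3 = 0; EF_Task 3 = 10
ES_Task 4 = 0; EF_Task 4 = 11
ES_Task 5 = max(EF_Task 2=8, EF_Task 3=10) = 10; EF_Task 5 = 10+4 = 14
ES_Task 6 = max(EF_Task 3=10, EF_Task 4=11) = 11; EF_Task 6 = 11+10 = 21
ES_Task 7 = 11; EF_Task 7 = 11+16 = 27
ES_Task 8 = max(EF_Task 1=4, EF_Task 5=14, EF_Task 6=21, EF_Task 7=27) = 27; EF_Task 8 = 27+15 = 42
Expected project duration μ = 42 weeks. Critical path: Task 4 → Task 7 → Task 8.

Variance along critical path = 1.778 + 11.111 + 4.000 = 16.889; σ = √16.889 = 4.110 weeks.
Z = (34 − 42) / 4.110 = -1.947
P(T ≤ 34) = Φ(-1.947) ≈ 0.026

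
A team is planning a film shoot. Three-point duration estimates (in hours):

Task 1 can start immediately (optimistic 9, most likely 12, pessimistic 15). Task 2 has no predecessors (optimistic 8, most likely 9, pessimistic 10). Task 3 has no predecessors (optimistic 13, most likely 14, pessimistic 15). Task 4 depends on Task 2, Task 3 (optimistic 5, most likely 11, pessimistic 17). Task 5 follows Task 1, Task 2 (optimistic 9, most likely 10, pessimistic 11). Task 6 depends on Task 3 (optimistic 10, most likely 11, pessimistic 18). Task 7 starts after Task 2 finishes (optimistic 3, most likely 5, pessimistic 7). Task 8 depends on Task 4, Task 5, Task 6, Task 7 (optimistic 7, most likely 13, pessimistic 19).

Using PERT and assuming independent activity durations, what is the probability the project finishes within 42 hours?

te_Task 1 = (9 + 4·12 + 15)/6 = 72/6 = 12; σ²_Task 1 = ((15−9)/6)² = 1.000
te_Task 2 = (8 + 4·9 + 10)/6 = 54/6 = 9; σ²_Task 2 = ((10−8)/6)² = 0.111
te_Task 3 = (13 + 4·14 + 15)/6 = 84/6 = 14; σ²_Task 3 = ((15−13)/6)² = 0.111
te_Task 4 = (5 + 4·11 + 17)/6 = 66/6 = 11; σ²_Task 4 = ((17−5)/6)² = 4.000
te_Task 5 = (9 + 4·10 + 11)/6 = 60/6 = 10; σ²_Task 5 = ((11−9)/6)² = 0.111
te_Task 6 = (10 + 4·11 + 18)/6 = 72/6 = 12; σ²_Task 6 = ((18−10)/6)² = 1.778
te_Task 7 = (3 + 4·5 + 7)/6 = 30/6 = 5; σ²_Task 7 = ((7−3)/6)² = 0.444
te_Task 8 = (7 + 4·13 + 19)/6 = 78/6 = 13; σ²_Task 8 = ((19−7)/6)² = 4.000

Forward pass:
ES_Task 1 = 0; EF_Task 1 = 12
ES_Task 2 = 0; EF_Task 2 = 9
ES_Task 3 = 0; EF_Task 3 = 14
ES_Task 4 = max(EF_Task 2=9, EF_Task 3=14) = 14; EF_Task 4 = 14+11 = 25
ES_Task 5 = max(EF_Task 1=12, EF_Task 2=9) = 12; EF_Task 5 = 12+10 = 22
ES_Task 6 = 14; EF_Task 6 = 14+12 = 26
ES_Task 7 = 9; EF_Task 7 = 9+5 = 14
ES_Task 8 = max(EF_Task 4=25, EF_Task 5=22, EF_Task 6=26, EF_Task 7=14) = 26; EF_Task 8 = 26+13 = 39
Expected project duration μ = 39 hours. Critical path: Task 3 → Task 6 → Task 8.

Variance along critical path = 0.111 + 1.778 + 4.000 = 5.889; σ = √5.889 = 2.427 hours.
Z = (42 − 39) / 2.427 = 1.236
P(T ≤ 42) = Φ(1.236) ≈ 0.892

0.892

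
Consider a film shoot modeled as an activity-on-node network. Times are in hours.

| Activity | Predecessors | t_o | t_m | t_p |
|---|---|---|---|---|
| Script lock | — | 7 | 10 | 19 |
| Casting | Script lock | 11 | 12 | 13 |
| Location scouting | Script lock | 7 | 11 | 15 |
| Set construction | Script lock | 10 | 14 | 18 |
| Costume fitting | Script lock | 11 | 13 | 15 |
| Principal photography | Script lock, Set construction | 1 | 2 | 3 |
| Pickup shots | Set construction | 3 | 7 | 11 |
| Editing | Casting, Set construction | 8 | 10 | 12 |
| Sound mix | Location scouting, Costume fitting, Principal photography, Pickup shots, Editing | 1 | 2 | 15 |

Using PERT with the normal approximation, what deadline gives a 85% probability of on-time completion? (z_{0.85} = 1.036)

42.5 hours

te_Script lock = (7 + 4·10 + 19)/6 = 66/6 = 11; σ²_Script lock = ((19−7)/6)² = 4.000
te_Casting = (11 + 4·12 + 13)/6 = 72/6 = 12; σ²_Casting = ((13−11)/6)² = 0.111
te_Location scouting = (7 + 4·11 + 15)/6 = 66/6 = 11; σ²_Location scouting = ((15−7)/6)² = 1.778
te_Set construction = (10 + 4·14 + 18)/6 = 84/6 = 14; σ²_Set construction = ((18−10)/6)² = 1.778
te_Costume fitting = (11 + 4·13 + 15)/6 = 78/6 = 13; σ²_Costume fitting = ((15−11)/6)² = 0.444
te_Principal photography = (1 + 4·2 + 3)/6 = 12/6 = 2; σ²_Principal photography = ((3−1)/6)² = 0.111
te_Pickup shots = (3 + 4·7 + 11)/6 = 42/6 = 7; σ²_Pickup shots = ((11−3)/6)² = 1.778
te_Editing = (8 + 4·10 + 12)/6 = 60/6 = 10; σ²_Editing = ((12−8)/6)² = 0.444
te_Sound mix = (1 + 4·2 + 15)/6 = 24/6 = 4; σ²_Sound mix = ((15−1)/6)² = 5.444

Forward pass:
ES_Script lock = 0; EF_Script lock = 11
ES_Casting = 11; EF_Casting = 11+12 = 23
ES_Location scouting = 11; EF_Location scouting = 11+11 = 22
ES_Set construction = 11; EF_Set construction = 11+14 = 25
ES_Costume fitting = 11; EF_Costume fitting = 11+13 = 24
ES_Principal photography = max(EF_Script lock=11, EF_Set construction=25) = 25; EF_Principal photography = 25+2 = 27
ES_Pickup shots = 25; EF_Pickup shots = 25+7 = 32
ES_Editing = max(EF_Casting=23, EF_Set construction=25) = 25; EF_Editing = 25+10 = 35
ES_Sound mix = max(EF_Location scouting=22, EF_Costume fitting=24, EF_Principal photography=27, EF_Pickup shots=32, EF_Editing=35) = 35; EF_Sound mix = 35+4 = 39
Expected project duration μ = 39 hours. Critical path: Script lock → Set construction → Editing → Sound mix.

Variance along critical path = 4.000 + 1.778 + 0.444 + 5.444 = 11.667; σ = 3.416 hours.
D = μ + z·σ = 39 + 1.036·3.416 = 42.5 hours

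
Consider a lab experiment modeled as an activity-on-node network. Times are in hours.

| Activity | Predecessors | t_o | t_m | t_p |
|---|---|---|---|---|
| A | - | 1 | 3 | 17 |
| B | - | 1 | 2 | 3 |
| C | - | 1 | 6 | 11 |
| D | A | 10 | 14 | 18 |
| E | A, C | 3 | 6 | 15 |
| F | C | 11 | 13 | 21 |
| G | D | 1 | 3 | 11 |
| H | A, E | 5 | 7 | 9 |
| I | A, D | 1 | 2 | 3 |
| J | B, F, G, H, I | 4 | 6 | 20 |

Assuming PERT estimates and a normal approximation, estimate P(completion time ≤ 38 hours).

te_A = (1 + 4·3 + 17)/6 = 30/6 = 5; σ²_A = ((17−1)/6)² = 7.111
te_B = (1 + 4·2 + 3)/6 = 12/6 = 2; σ²_B = ((3−1)/6)² = 0.111
te_C = (1 + 4·6 + 11)/6 = 36/6 = 6; σ²_C = ((11−1)/6)² = 2.778
te_D = (10 + 4·14 + 18)/6 = 84/6 = 14; σ²_D = ((18−10)/6)² = 1.778
te_E = (3 + 4·6 + 15)/6 = 42/6 = 7; σ²_E = ((15−3)/6)² = 4.000
te_F = (11 + 4·13 + 21)/6 = 84/6 = 14; σ²_F = ((21−11)/6)² = 2.778
te_G = (1 + 4·3 + 11)/6 = 24/6 = 4; σ²_G = ((11−1)/6)² = 2.778
te_H = (5 + 4·7 + 9)/6 = 42/6 = 7; σ²_H = ((9−5)/6)² = 0.444
te_I = (1 + 4·2 + 3)/6 = 12/6 = 2; σ²_I = ((3−1)/6)² = 0.111
te_J = (4 + 4·6 + 20)/6 = 48/6 = 8; σ²_J = ((20−4)/6)² = 7.111

Forward pass:
ES_A = 0; EF_A = 5
ES_B = 0; EF_B = 2
ES_C = 0; EF_C = 6
ES_D = 5; EF_D = 5+14 = 19
ES_E = max(EF_A=5, EF_C=6) = 6; EF_E = 6+7 = 13
ES_F = 6; EF_F = 6+14 = 20
ES_G = 19; EF_G = 19+4 = 23
ES_H = max(EF_A=5, EF_E=13) = 13; EF_H = 13+7 = 20
ES_I = max(EF_A=5, EF_D=19) = 19; EF_I = 19+2 = 21
ES_J = max(EF_B=2, EF_F=20, EF_G=23, EF_H=20, EF_I=21) = 23; EF_J = 23+8 = 31
Expected project duration μ = 31 hours. Critical path: A → D → G → J.

Variance along critical path = 7.111 + 1.778 + 2.778 + 7.111 = 18.778; σ = √18.778 = 4.333 hours.
Z = (38 − 31) / 4.333 = 1.615
P(T ≤ 38) = Φ(1.615) ≈ 0.947

0.947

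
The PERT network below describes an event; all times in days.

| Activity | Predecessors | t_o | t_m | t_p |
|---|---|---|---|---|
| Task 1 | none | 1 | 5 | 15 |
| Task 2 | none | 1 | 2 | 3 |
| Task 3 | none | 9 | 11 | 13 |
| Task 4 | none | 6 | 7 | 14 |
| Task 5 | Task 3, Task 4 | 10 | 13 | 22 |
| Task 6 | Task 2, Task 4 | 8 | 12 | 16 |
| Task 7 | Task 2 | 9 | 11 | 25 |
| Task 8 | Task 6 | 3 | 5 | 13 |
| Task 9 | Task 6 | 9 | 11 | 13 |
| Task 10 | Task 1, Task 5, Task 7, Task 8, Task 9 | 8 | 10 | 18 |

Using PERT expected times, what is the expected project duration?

42 days

te_Task 1 = (1 + 4·5 + 15)/6 = 36/6 = 6
te_Task 2 = (1 + 4·2 + 3)/6 = 12/6 = 2
te_Task 3 = (9 + 4·11 + 13)/6 = 66/6 = 11
te_Task 4 = (6 + 4·7 + 14)/6 = 48/6 = 8
te_Task 5 = (10 + 4·13 + 22)/6 = 84/6 = 14
te_Task 6 = (8 + 4·12 + 16)/6 = 72/6 = 12
te_Task 7 = (9 + 4·11 + 25)/6 = 78/6 = 13
te_Task 8 = (3 + 4·5 + 13)/6 = 36/6 = 6
te_Task 9 = (9 + 4·11 + 13)/6 = 66/6 = 11
te_Task 10 = (8 + 4·10 + 18)/6 = 66/6 = 11

Forward pass:
ES_Task 1 = 0; EF_Task 1 = 6
ES_Task 2 = 0; EF_Task 2 = 2
ES_Task 3 = 0; EF_Task 3 = 11
ES_Task 4 = 0; EF_Task 4 = 8
ES_Task 5 = max(EF_Task 3=11, EF_Task 4=8) = 11; EF_Task 5 = 11+14 = 25
ES_Task 6 = max(EF_Task 2=2, EF_Task 4=8) = 8; EF_Task 6 = 8+12 = 20
ES_Task 7 = 2; EF_Task 7 = 2+13 = 15
ES_Task 8 = 20; EF_Task 8 = 20+6 = 26
ES_Task 9 = 20; EF_Task 9 = 20+11 = 31
ES_Task 10 = max(EF_Task 1=6, EF_Task 5=25, EF_Task 7=15, EF_Task 8=26, EF_Task 9=31) = 31; EF_Task 10 = 31+11 = 42
Expected project duration μ = 42 days. Critical path: Task 4 → Task 6 → Task 9 → Task 10.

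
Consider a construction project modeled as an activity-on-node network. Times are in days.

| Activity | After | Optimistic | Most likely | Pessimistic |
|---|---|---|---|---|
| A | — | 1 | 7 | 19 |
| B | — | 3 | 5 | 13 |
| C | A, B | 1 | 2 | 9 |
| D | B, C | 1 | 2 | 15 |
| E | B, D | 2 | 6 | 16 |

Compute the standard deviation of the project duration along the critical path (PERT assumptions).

te_A = (1 + 4·7 + 19)/6 = 48/6 = 8; σ²_A = ((19−1)/6)² = 9.000
te_B = (3 + 4·5 + 13)/6 = 36/6 = 6; σ²_B = ((13−3)/6)² = 2.778
te_C = (1 + 4·2 + 9)/6 = 18/6 = 3; σ²_C = ((9−1)/6)² = 1.778
te_D = (1 + 4·2 + 15)/6 = 24/6 = 4; σ²_D = ((15−1)/6)² = 5.444
te_E = (2 + 4·6 + 16)/6 = 42/6 = 7; σ²_E = ((16−2)/6)² = 5.444

Forward pass:
ES_A = 0; EF_A = 8
ES_B = 0; EF_B = 6
ES_C = max(EF_A=8, EF_B=6) = 8; EF_C = 8+3 = 11
ES_D = max(EF_B=6, EF_C=11) = 11; EF_D = 11+4 = 15
ES_E = max(EF_B=6, EF_D=15) = 15; EF_E = 15+7 = 22
Expected project duration μ = 22 days. Critical path: A → C → D → E.

Variance along critical path = 9.000 + 1.778 + 5.444 + 5.444 = 21.667
σ = √21.667 = 4.655 days

4.65 days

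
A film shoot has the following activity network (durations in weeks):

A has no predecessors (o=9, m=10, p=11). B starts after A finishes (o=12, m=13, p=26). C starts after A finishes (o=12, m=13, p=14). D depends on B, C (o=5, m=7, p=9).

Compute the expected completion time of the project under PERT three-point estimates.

32 weeks

te_A = (9 + 4·10 + 11)/6 = 60/6 = 10
te_B = (12 + 4·13 + 26)/6 = 90/6 = 15
te_C = (12 + 4·13 + 14)/6 = 78/6 = 13
te_D = (5 + 4·7 + 9)/6 = 42/6 = 7

Forward pass:
ES_A = 0; EF_A = 10
ES_B = 10; EF_B = 10+15 = 25
ES_C = 10; EF_C = 10+13 = 23
ES_D = max(EF_B=25, EF_C=23) = 25; EF_D = 25+7 = 32
Expected project duration μ = 32 weeks. Critical path: A → B → D.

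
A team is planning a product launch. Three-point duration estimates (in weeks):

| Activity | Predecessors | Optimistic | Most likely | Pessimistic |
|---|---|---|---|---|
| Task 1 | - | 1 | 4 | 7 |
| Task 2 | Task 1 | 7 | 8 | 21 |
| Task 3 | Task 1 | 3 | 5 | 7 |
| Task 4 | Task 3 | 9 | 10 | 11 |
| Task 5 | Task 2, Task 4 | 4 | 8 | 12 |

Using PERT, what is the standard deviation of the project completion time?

1.83 weeks

te_Task 1 = (1 + 4·4 + 7)/6 = 24/6 = 4; σ²_Task 1 = ((7−1)/6)² = 1.000
te_Task 2 = (7 + 4·8 + 21)/6 = 60/6 = 10; σ²_Task 2 = ((21−7)/6)² = 5.444
te_Task 3 = (3 + 4·5 + 7)/6 = 30/6 = 5; σ²_Task 3 = ((7−3)/6)² = 0.444
te_Task 4 = (9 + 4·10 + 11)/6 = 60/6 = 10; σ²_Task 4 = ((11−9)/6)² = 0.111
te_Task 5 = (4 + 4·8 + 12)/6 = 48/6 = 8; σ²_Task 5 = ((12−4)/6)² = 1.778

Forward pass:
ES_Task 1 = 0; EF_Task 1 = 4
ES_Task 2 = 4; EF_Task 2 = 4+10 = 14
ES_Task 3 = 4; EF_Task 3 = 4+5 = 9
ES_Task 4 = 9; EF_Task 4 = 9+10 = 19
ES_Task 5 = max(EF_Task 2=14, EF_Task 4=19) = 19; EF_Task 5 = 19+8 = 27
Expected project duration μ = 27 weeks. Critical path: Task 1 → Task 3 → Task 4 → Task 5.

Variance along critical path = 1.000 + 0.444 + 0.111 + 1.778 = 3.333
σ = √3.333 = 1.826 weeks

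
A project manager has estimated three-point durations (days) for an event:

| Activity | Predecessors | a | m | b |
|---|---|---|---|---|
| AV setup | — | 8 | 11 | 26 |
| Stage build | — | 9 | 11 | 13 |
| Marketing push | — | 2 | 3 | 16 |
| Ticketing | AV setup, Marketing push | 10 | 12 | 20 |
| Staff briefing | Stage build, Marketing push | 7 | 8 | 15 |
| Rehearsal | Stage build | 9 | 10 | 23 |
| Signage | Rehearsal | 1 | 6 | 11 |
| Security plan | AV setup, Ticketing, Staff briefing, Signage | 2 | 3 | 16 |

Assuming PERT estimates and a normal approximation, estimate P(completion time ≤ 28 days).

0.055

te_AV setup = (8 + 4·11 + 26)/6 = 78/6 = 13; σ²_AV setup = ((26−8)/6)² = 9.000
te_Stage build = (9 + 4·11 + 13)/6 = 66/6 = 11; σ²_Stage build = ((13−9)/6)² = 0.444
te_Marketing push = (2 + 4·3 + 16)/6 = 30/6 = 5; σ²_Marketing push = ((16−2)/6)² = 5.444
te_Ticketing = (10 + 4·12 + 20)/6 = 78/6 = 13; σ²_Ticketing = ((20−10)/6)² = 2.778
te_Staff briefing = (7 + 4·8 + 15)/6 = 54/6 = 9; σ²_Staff briefing = ((15−7)/6)² = 1.778
te_Rehearsal = (9 + 4·10 + 23)/6 = 72/6 = 12; σ²_Rehearsal = ((23−9)/6)² = 5.444
te_Signage = (1 + 4·6 + 11)/6 = 36/6 = 6; σ²_Signage = ((11−1)/6)² = 2.778
te_Security plan = (2 + 4·3 + 16)/6 = 30/6 = 5; σ²_Security plan = ((16−2)/6)² = 5.444

Forward pass:
ES_AV setup = 0; EF_AV setup = 13
ES_Stage build = 0; EF_Stage build = 11
ES_Marketing push = 0; EF_Marketing push = 5
ES_Ticketing = max(EF_AV setup=13, EF_Marketing push=5) = 13; EF_Ticketing = 13+13 = 26
ES_Staff briefing = max(EF_Stage build=11, EF_Marketing push=5) = 11; EF_Staff briefing = 11+9 = 20
ES_Rehearsal = 11; EF_Rehearsal = 11+12 = 23
ES_Signage = 23; EF_Signage = 23+6 = 29
ES_Security plan = max(EF_AV setup=13, EF_Ticketing=26, EF_Staff briefing=20, EF_Signage=29) = 29; EF_Security plan = 29+5 = 34
Expected project duration μ = 34 days. Critical path: Stage build → Rehearsal → Signage → Security plan.

Variance along critical path = 0.444 + 5.444 + 2.778 + 5.444 = 14.111; σ = √14.111 = 3.756 days.
Z = (28 − 34) / 3.756 = -1.597
P(T ≤ 28) = Φ(-1.597) ≈ 0.055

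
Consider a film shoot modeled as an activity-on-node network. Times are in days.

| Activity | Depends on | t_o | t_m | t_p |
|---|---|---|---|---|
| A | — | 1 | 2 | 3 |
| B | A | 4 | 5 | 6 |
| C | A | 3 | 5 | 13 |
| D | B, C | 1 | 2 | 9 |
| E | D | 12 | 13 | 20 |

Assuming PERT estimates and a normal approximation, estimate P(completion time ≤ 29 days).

0.942

te_A = (1 + 4·2 + 3)/6 = 12/6 = 2; σ²_A = ((3−1)/6)² = 0.111
te_B = (4 + 4·5 + 6)/6 = 30/6 = 5; σ²_B = ((6−4)/6)² = 0.111
te_C = (3 + 4·5 + 13)/6 = 36/6 = 6; σ²_C = ((13−3)/6)² = 2.778
te_D = (1 + 4·2 + 9)/6 = 18/6 = 3; σ²_D = ((9−1)/6)² = 1.778
te_E = (12 + 4·13 + 20)/6 = 84/6 = 14; σ²_E = ((20−12)/6)² = 1.778

Forward pass:
ES_A = 0; EF_A = 2
ES_B = 2; EF_B = 2+5 = 7
ES_C = 2; EF_C = 2+6 = 8
ES_D = max(EF_B=7, EF_C=8) = 8; EF_D = 8+3 = 11
ES_E = 11; EF_E = 11+14 = 25
Expected project duration μ = 25 days. Critical path: A → C → D → E.

Variance along critical path = 0.111 + 2.778 + 1.778 + 1.778 = 6.444; σ = √6.444 = 2.539 days.
Z = (29 − 25) / 2.539 = 1.576
P(T ≤ 29) = Φ(1.576) ≈ 0.942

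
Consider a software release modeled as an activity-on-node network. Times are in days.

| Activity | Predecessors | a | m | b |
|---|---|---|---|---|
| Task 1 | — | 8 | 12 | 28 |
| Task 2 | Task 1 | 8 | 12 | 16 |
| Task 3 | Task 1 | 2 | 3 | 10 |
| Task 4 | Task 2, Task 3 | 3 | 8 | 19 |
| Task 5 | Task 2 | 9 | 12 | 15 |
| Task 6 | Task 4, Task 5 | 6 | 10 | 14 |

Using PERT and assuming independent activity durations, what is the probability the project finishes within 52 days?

0.844

te_Task 1 = (8 + 4·12 + 28)/6 = 84/6 = 14; σ²_Task 1 = ((28−8)/6)² = 11.111
te_Task 2 = (8 + 4·12 + 16)/6 = 72/6 = 12; σ²_Task 2 = ((16−8)/6)² = 1.778
te_Task 3 = (2 + 4·3 + 10)/6 = 24/6 = 4; σ²_Task 3 = ((10−2)/6)² = 1.778
te_Task 4 = (3 + 4·8 + 19)/6 = 54/6 = 9; σ²_Task 4 = ((19−3)/6)² = 7.111
te_Task 5 = (9 + 4·12 + 15)/6 = 72/6 = 12; σ²_Task 5 = ((15−9)/6)² = 1.000
te_Task 6 = (6 + 4·10 + 14)/6 = 60/6 = 10; σ²_Task 6 = ((14−6)/6)² = 1.778

Forward pass:
ES_Task 1 = 0; EF_Task 1 = 14
ES_Task 2 = 14; EF_Task 2 = 14+12 = 26
ES_Task 3 = 14; EF_Task 3 = 14+4 = 18
ES_Task 4 = max(EF_Task 2=26, EF_Task 3=18) = 26; EF_Task 4 = 26+9 = 35
ES_Task 5 = 26; EF_Task 5 = 26+12 = 38
ES_Task 6 = max(EF_Task 4=35, EF_Task 5=38) = 38; EF_Task 6 = 38+10 = 48
Expected project duration μ = 48 days. Critical path: Task 1 → Task 2 → Task 5 → Task 6.

Variance along critical path = 11.111 + 1.778 + 1.000 + 1.778 = 15.667; σ = √15.667 = 3.958 days.
Z = (52 − 48) / 3.958 = 1.011
P(T ≤ 52) = Φ(1.011) ≈ 0.844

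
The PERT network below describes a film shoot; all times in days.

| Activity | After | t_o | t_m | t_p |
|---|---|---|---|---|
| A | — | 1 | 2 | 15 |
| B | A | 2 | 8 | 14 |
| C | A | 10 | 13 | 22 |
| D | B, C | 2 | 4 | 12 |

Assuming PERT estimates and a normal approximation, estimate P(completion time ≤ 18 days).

0.076

te_A = (1 + 4·2 + 15)/6 = 24/6 = 4; σ²_A = ((15−1)/6)² = 5.444
te_B = (2 + 4·8 + 14)/6 = 48/6 = 8; σ²_B = ((14−2)/6)² = 4.000
te_C = (10 + 4·13 + 22)/6 = 84/6 = 14; σ²_C = ((22−10)/6)² = 4.000
te_D = (2 + 4·4 + 12)/6 = 30/6 = 5; σ²_D = ((12−2)/6)² = 2.778

Forward pass:
ES_A = 0; EF_A = 4
ES_B = 4; EF_B = 4+8 = 12
ES_C = 4; EF_C = 4+14 = 18
ES_D = max(EF_B=12, EF_C=18) = 18; EF_D = 18+5 = 23
Expected project duration μ = 23 days. Critical path: A → C → D.

Variance along critical path = 5.444 + 4.000 + 2.778 = 12.222; σ = √12.222 = 3.496 days.
Z = (18 − 23) / 3.496 = -1.430
P(T ≤ 18) = Φ(-1.430) ≈ 0.076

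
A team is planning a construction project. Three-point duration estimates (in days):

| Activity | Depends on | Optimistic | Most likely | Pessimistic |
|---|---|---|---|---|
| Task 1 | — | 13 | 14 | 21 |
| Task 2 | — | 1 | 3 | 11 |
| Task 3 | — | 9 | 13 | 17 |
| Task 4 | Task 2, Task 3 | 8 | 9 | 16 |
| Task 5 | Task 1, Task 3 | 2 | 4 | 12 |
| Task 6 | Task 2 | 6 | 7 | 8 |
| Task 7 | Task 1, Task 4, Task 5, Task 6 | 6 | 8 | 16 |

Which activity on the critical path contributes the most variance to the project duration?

te_Task 1 = (13 + 4·14 + 21)/6 = 90/6 = 15; σ²_Task 1 = ((21−13)/6)² = 1.778
te_Task 2 = (1 + 4·3 + 11)/6 = 24/6 = 4; σ²_Task 2 = ((11−1)/6)² = 2.778
te_Task 3 = (9 + 4·13 + 17)/6 = 78/6 = 13; σ²_Task 3 = ((17−9)/6)² = 1.778
te_Task 4 = (8 + 4·9 + 16)/6 = 60/6 = 10; σ²_Task 4 = ((16−8)/6)² = 1.778
te_Task 5 = (2 + 4·4 + 12)/6 = 30/6 = 5; σ²_Task 5 = ((12−2)/6)² = 2.778
te_Task 6 = (6 + 4·7 + 8)/6 = 42/6 = 7; σ²_Task 6 = ((8−6)/6)² = 0.111
te_Task 7 = (6 + 4·8 + 16)/6 = 54/6 = 9; σ²_Task 7 = ((16−6)/6)² = 2.778

Forward pass:
ES_Task 1 = 0; EF_Task 1 = 15
ES_Task 2 = 0; EF_Task 2 = 4
ES_Task 3 = 0; EF_Task 3 = 13
ES_Task 4 = max(EF_Task 2=4, EF_Task 3=13) = 13; EF_Task 4 = 13+10 = 23
ES_Task 5 = max(EF_Task 1=15, EF_Task 3=13) = 15; EF_Task 5 = 15+5 = 20
ES_Task 6 = 4; EF_Task 6 = 4+7 = 11
ES_Task 7 = max(EF_Task 1=15, EF_Task 4=23, EF_Task 5=20, EF_Task 6=11) = 23; EF_Task 7 = 23+9 = 32
Expected project duration μ = 32 days. Critical path: Task 3 → Task 4 → Task 7.

Variances on critical path: σ²_Task 3=1.778, σ²_Task 4=1.778, σ²_Task 7=2.778.
Largest is σ²_Task 7 = 2.778.

Task 7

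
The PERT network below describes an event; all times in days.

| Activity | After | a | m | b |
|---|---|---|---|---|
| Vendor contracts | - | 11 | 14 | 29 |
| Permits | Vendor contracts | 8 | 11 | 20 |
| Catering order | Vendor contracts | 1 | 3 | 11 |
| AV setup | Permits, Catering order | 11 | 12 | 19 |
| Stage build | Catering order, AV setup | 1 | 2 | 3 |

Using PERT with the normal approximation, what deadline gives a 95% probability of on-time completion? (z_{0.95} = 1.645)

49.3 days

te_Vendor contracts = (11 + 4·14 + 29)/6 = 96/6 = 16; σ²_Vendor contracts = ((29−11)/6)² = 9.000
te_Permits = (8 + 4·11 + 20)/6 = 72/6 = 12; σ²_Permits = ((20−8)/6)² = 4.000
te_Catering order = (1 + 4·3 + 11)/6 = 24/6 = 4; σ²_Catering order = ((11−1)/6)² = 2.778
te_AV setup = (11 + 4·12 + 19)/6 = 78/6 = 13; σ²_AV setup = ((19−11)/6)² = 1.778
te_Stage build = (1 + 4·2 + 3)/6 = 12/6 = 2; σ²_Stage build = ((3−1)/6)² = 0.111

Forward pass:
ES_Vendor contracts = 0; EF_Vendor contracts = 16
ES_Permits = 16; EF_Permits = 16+12 = 28
ES_Catering order = 16; EF_Catering order = 16+4 = 20
ES_AV setup = max(EF_Permits=28, EF_Catering order=20) = 28; EF_AV setup = 28+13 = 41
ES_Stage build = max(EF_Catering order=20, EF_AV setup=41) = 41; EF_Stage build = 41+2 = 43
Expected project duration μ = 43 days. Critical path: Vendor contracts → Permits → AV setup → Stage build.

Variance along critical path = 9.000 + 4.000 + 1.778 + 0.111 = 14.889; σ = 3.859 days.
D = μ + z·σ = 43 + 1.645·3.859 = 49.3 days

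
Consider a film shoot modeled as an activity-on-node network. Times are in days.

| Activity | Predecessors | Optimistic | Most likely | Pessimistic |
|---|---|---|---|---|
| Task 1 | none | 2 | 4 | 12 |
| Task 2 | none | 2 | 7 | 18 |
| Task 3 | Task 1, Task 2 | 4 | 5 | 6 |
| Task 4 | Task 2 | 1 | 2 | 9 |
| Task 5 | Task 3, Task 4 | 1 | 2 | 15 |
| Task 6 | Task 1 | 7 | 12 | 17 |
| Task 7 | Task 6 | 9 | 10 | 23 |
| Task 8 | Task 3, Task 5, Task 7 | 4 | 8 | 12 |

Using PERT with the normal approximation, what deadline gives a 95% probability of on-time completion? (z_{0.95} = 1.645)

42.9 days

te_Task 1 = (2 + 4·4 + 12)/6 = 30/6 = 5; σ²_Task 1 = ((12−2)/6)² = 2.778
te_Task 2 = (2 + 4·7 + 18)/6 = 48/6 = 8; σ²_Task 2 = ((18−2)/6)² = 7.111
te_Task 3 = (4 + 4·5 + 6)/6 = 30/6 = 5; σ²_Task 3 = ((6−4)/6)² = 0.111
te_Task 4 = (1 + 4·2 + 9)/6 = 18/6 = 3; σ²_Task 4 = ((9−1)/6)² = 1.778
te_Task 5 = (1 + 4·2 + 15)/6 = 24/6 = 4; σ²_Task 5 = ((15−1)/6)² = 5.444
te_Task 6 = (7 + 4·12 + 17)/6 = 72/6 = 12; σ²_Task 6 = ((17−7)/6)² = 2.778
te_Task 7 = (9 + 4·10 + 23)/6 = 72/6 = 12; σ²_Task 7 = ((23−9)/6)² = 5.444
te_Task 8 = (4 + 4·8 + 12)/6 = 48/6 = 8; σ²_Task 8 = ((12−4)/6)² = 1.778

Forward pass:
ES_Task 1 = 0; EF_Task 1 = 5
ES_Task 2 = 0; EF_Task 2 = 8
ES_Task 3 = max(EF_Task 1=5, EF_Task 2=8) = 8; EF_Task 3 = 8+5 = 13
ES_Task 4 = 8; EF_Task 4 = 8+3 = 11
ES_Task 5 = max(EF_Task 3=13, EF_Task 4=11) = 13; EF_Task 5 = 13+4 = 17
ES_Task 6 = 5; EF_Task 6 = 5+12 = 17
ES_Task 7 = 17; EF_Task 7 = 17+12 = 29
ES_Task 8 = max(EF_Task 3=13, EF_Task 5=17, EF_Task 7=29) = 29; EF_Task 8 = 29+8 = 37
Expected project duration μ = 37 days. Critical path: Task 1 → Task 6 → Task 7 → Task 8.

Variance along critical path = 2.778 + 2.778 + 5.444 + 1.778 = 12.778; σ = 3.575 days.
D = μ + z·σ = 37 + 1.645·3.575 = 42.9 days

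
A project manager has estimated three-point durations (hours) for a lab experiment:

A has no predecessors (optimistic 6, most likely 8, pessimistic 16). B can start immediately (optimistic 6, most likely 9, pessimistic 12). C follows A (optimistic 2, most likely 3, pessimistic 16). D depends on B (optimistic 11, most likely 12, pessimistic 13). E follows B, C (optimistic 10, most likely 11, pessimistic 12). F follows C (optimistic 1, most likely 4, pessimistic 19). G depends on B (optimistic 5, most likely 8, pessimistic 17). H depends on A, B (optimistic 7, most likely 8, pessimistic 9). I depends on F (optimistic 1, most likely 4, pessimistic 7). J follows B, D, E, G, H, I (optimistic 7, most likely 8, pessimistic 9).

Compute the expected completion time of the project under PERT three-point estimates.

te_A = (6 + 4·8 + 16)/6 = 54/6 = 9
te_B = (6 + 4·9 + 12)/6 = 54/6 = 9
te_C = (2 + 4·3 + 16)/6 = 30/6 = 5
te_D = (11 + 4·12 + 13)/6 = 72/6 = 12
te_E = (10 + 4·11 + 12)/6 = 66/6 = 11
te_F = (1 + 4·4 + 19)/6 = 36/6 = 6
te_G = (5 + 4·8 + 17)/6 = 54/6 = 9
te_H = (7 + 4·8 + 9)/6 = 48/6 = 8
te_I = (1 + 4·4 + 7)/6 = 24/6 = 4
te_J = (7 + 4·8 + 9)/6 = 48/6 = 8

Forward pass:
ES_A = 0; EF_A = 9
ES_B = 0; EF_B = 9
ES_C = 9; EF_C = 9+5 = 14
ES_D = 9; EF_D = 9+12 = 21
ES_E = max(EF_B=9, EF_C=14) = 14; EF_E = 14+11 = 25
ES_F = 14; EF_F = 14+6 = 20
ES_G = 9; EF_G = 9+9 = 18
ES_H = max(EF_A=9, EF_B=9) = 9; EF_H = 9+8 = 17
ES_I = 20; EF_I = 20+4 = 24
ES_J = max(EF_B=9, EF_D=21, EF_E=25, EF_G=18, EF_H=17, EF_I=24) = 25; EF_J = 25+8 = 33
Expected project duration μ = 33 hours. Critical path: A → C → E → J.

33 hours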